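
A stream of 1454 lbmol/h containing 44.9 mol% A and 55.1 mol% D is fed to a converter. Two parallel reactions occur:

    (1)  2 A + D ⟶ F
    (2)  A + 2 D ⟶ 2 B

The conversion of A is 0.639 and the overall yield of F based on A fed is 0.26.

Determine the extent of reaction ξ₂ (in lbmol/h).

ξ₂ = 77.7 lbmol/h

Yield of F: 1ξ₁ / 652.8 = 0.26 → ξ₁ = 169.7 lbmol/h.
Conversion of A: 2ξ₁ + 1ξ₂ = 0.639 × 652.8 = 417.2 → ξ₂ = 77.69 lbmol/h.
Outlet amounts (n = n₀ + Σ ν·ξ):
  A: 652.8 − 2(169.7) − 1(77.69) = 235.7
  D: 801.2 − 1(169.7) − 2(77.69) = 476
  F: 0 + 1(169.7) = 169.7
  B: 0 + 2(77.69) = 155.4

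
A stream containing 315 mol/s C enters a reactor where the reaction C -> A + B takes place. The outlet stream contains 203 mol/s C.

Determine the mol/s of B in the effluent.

112 mol/s

For C: n = n₀ − 1ξ → 203 = 315 − 1ξ, giving ξ = 112 mol/s.
Outlet amounts (n = n₀ + ν ξ):
  C: 315 − 1(112) = 203
  A: 0 + 1(112) = 112
  B: 0 + 1(112) = 112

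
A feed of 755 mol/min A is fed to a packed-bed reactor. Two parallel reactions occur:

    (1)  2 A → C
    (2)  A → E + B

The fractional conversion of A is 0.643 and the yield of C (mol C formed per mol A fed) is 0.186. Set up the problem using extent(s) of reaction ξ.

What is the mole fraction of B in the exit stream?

0.25

Yield of C: 1ξ₁ / 755 = 0.186 → ξ₁ = 140.4 mol/min.
Conversion of A: 2ξ₁ + 1ξ₂ = 0.643 × 755 = 485.5 → ξ₂ = 204.6 mol/min.
Outlet amounts (n = n₀ + Σ ν·ξ):
  A: 755 − 2(140.4) − 1(204.6) = 269.5
  C: 0 + 1(140.4) = 140.4
  E: 0 + 1(204.6) = 204.6
  B: 0 + 1(204.6) = 204.6
Total out = 819.2 mol/min; y_B = 204.6 / 819.2 = 0.2498.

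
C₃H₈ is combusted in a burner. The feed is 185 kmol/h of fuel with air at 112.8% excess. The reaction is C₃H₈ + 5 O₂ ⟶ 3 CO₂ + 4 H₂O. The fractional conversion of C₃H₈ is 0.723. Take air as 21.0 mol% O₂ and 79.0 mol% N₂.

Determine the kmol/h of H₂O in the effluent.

535 kmol/h

Stoichiometric O₂ = 5 × 185 = 925 kmol/h; O₂ fed = 925 × 2.128 = 1968 kmol/h.
N₂ fed = 1968 × 79/21 = 7405 kmol/h.
Fuel reacted = 0.723 × 185 → ξ = 133.8 kmol/h.
Outlet (n = n₀ + ν ξ):
  C₃H₈: 185 − 1(133.8) = 51.25
  O₂: 1968 − 5(133.8) = 1300
  N₂: 7405 (inert)
  CO₂: 0 + 3(133.8) = 401.3
  H₂O: 0 + 4(133.8) = 535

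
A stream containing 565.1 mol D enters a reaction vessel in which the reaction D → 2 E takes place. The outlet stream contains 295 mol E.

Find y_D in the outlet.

0.586

For E: n = n₀ + 2ξ → 295 = 0 + 2ξ, giving ξ = 147.5 mol.
Outlet amounts (n = n₀ + ν ξ):
  D: 565.1 − 1(147.5) = 417.6
  E: 0 + 2(147.5) = 295
Total out = 712.6 mol; y_D = 417.6 / 712.6 = 0.586.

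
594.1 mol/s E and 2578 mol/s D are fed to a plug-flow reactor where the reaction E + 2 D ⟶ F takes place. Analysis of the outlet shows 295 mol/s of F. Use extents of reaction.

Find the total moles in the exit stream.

2580 mol/s

For F: n = n₀ + 1ξ → 295 = 0 + 1ξ, giving ξ = 295 mol/s.
Outlet amounts (n = n₀ + ν ξ):
  E: 594.1 − 1(295) = 299.1
  D: 2578 − 2(295) = 1988
  F: 0 + 1(295) = 295
Total out = 299.1 + 1988 + 295 = 2582 mol/s.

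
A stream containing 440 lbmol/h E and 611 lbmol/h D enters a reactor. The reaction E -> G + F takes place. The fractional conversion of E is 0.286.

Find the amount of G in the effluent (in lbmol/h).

E reacted = 0.286 × 440 = 125.8 lbmol/h; ν_E = −1, so ξ = 125.8/1 = 125.8 lbmol/h.
Outlet amounts (n = n₀ + ν ξ):
  E: 440 − 1(125.8) = 314.2
  G: 0 + 1(125.8) = 125.8
  F: 0 + 1(125.8) = 125.8
  D: 611 (inert)

126 lbmol/h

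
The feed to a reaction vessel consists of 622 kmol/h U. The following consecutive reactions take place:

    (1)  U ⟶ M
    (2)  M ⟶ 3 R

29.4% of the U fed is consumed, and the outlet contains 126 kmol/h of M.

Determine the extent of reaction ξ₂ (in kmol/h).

Conversion of U: U consumed = 1ξ₁ = 0.294 × 622 → ξ₁ = 182.9 kmol/h.
M balance: n_M = 0 + 1ξ₁ − 1ξ₂ = 126 → ξ₂ = (1·182.9 − 126)/1 = 56.87 kmol/h.
Outlet amounts (n = n₀ + Σ ν·ξ):
  U: 622 − 1(182.9) = 439.1
  M: 0 + 1(182.9) − 1(56.87) = 126
  R: 0 + 3(56.87) = 170.6

ξ₂ = 56.9 kmol/h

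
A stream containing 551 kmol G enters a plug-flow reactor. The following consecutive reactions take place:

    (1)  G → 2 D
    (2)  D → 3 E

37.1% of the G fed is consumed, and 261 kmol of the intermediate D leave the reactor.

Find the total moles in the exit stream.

1050 kmol

Conversion of G: G consumed = 1ξ₁ = 0.371 × 551 → ξ₁ = 204.4 kmol.
D balance: n_D = 0 + 2ξ₁ − 1ξ₂ = 261 → ξ₂ = (2·204.4 − 261)/1 = 147.8 kmol.
Outlet amounts (n = n₀ + Σ ν·ξ):
  G: 551 − 1(204.4) = 346.6
  D: 0 + 2(204.4) − 1(147.8) = 261
  E: 0 + 3(147.8) = 443.5
Total out = 346.6 + 261 + 443.5 = 1051 kmol.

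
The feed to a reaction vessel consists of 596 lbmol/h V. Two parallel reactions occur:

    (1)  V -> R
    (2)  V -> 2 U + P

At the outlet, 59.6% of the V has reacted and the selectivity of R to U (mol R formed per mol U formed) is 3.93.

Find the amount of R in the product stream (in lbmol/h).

315 lbmol/h

Conversion of V: V consumed = 0.596 × 596 = 355.2 lbmol/h = 1ξ₁ + 1ξ₂.
Selectivity: 1ξ₁ / (2ξ₂) = 3.93 → ξ₁ = 7.86 ξ₂.
Substitute: (1·7.86 + 1) ξ₂ = 355.2 → ξ₂ = 40.09 lbmol/h, ξ₁ = 315.1 lbmol/h.
Outlet amounts (n = n₀ + Σ ν·ξ):
  V: 596 − 1(315.1) − 1(40.09) = 240.8
  R: 0 + 1(315.1) = 315.1
  U: 0 + 2(40.09) = 80.18
  P: 0 + 1(40.09) = 40.09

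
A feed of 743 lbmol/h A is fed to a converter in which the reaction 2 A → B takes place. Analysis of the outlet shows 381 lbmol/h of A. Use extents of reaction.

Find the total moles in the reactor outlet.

562 lbmol/h

For A: n = n₀ − 2ξ → 381 = 743 − 2ξ, giving ξ = 181 lbmol/h.
Outlet amounts (n = n₀ + ν ξ):
  A: 743 − 2(181) = 381
  B: 0 + 1(181) = 181
Total out = 381 + 181 = 562 lbmol/h.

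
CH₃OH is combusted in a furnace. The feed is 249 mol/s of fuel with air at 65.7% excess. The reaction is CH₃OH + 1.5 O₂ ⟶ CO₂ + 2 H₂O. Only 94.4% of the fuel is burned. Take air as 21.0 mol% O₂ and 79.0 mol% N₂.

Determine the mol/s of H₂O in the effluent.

470 mol/s

Stoichiometric O₂ = 1.5 × 249 = 373.5 mol/s; O₂ fed = 373.5 × 1.657 = 618.9 mol/s.
N₂ fed = 618.9 × 79/21 = 2328 mol/s.
Fuel reacted = 0.944 × 249 → ξ = 235.1 mol/s.
Outlet (n = n₀ + ν ξ):
  CH₃OH: 249 − 1(235.1) = 13.94
  O₂: 618.9 − 1.5(235.1) = 266.3
  N₂: 2328 (inert)
  CO₂: 0 + 1(235.1) = 235.1
  H₂O: 0 + 2(235.1) = 470.1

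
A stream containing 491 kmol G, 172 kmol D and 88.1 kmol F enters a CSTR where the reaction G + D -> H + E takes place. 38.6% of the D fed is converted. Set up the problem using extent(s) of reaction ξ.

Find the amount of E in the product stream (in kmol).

66.4 kmol

D reacted = 0.386 × 172 = 66.39 kmol; ν_D = −1, so ξ = 66.39/1 = 66.39 kmol.
Outlet amounts (n = n₀ + ν ξ):
  G: 491 − 1(66.39) = 424.6
  D: 172 − 1(66.39) = 105.6
  H: 0 + 1(66.39) = 66.39
  E: 0 + 1(66.39) = 66.39
  F: 88.1 (inert)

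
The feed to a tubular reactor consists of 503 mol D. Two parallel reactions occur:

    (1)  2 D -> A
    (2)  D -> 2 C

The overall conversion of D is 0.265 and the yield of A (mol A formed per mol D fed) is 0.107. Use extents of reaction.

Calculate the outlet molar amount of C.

Yield of A: 1ξ₁ / 503 = 0.107 → ξ₁ = 53.82 mol.
Conversion of D: 2ξ₁ + 1ξ₂ = 0.265 × 503 = 133.3 → ξ₂ = 25.65 mol.
Outlet amounts (n = n₀ + Σ ν·ξ):
  D: 503 − 2(53.82) − 1(25.65) = 369.7
  A: 0 + 1(53.82) = 53.82
  C: 0 + 2(25.65) = 51.31

51.3 mol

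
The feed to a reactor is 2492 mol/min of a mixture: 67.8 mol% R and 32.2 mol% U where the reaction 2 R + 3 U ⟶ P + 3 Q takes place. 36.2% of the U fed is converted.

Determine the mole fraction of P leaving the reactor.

0.0404

U reacted = 0.362 × 802.4 = 290.5 mol/min; ν_U = −3, so ξ = 290.5/3 = 96.83 mol/min.
Outlet amounts (n = n₀ + ν ξ):
  R: 1690 − 2(96.83) = 1496
  U: 802.4 − 3(96.83) = 511.9
  P: 0 + 1(96.83) = 96.83
  Q: 0 + 3(96.83) = 290.5
Total out = 2395 mol/min; y_P = 96.83 / 2395 = 0.04043.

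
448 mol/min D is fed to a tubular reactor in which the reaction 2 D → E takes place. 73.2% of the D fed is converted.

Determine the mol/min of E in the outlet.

164 mol/min

D reacted = 0.732 × 448 = 327.9 mol/min; ν_D = −2, so ξ = 327.9/2 = 164 mol/min.
Outlet amounts (n = n₀ + ν ξ):
  D: 448 − 2(164) = 120.1
  E: 0 + 1(164) = 164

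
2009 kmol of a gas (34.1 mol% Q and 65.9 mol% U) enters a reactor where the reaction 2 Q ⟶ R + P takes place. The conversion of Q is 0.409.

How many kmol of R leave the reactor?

140 kmol

Q reacted = 0.409 × 685.1 = 280.2 kmol; ν_Q = −2, so ξ = 280.2/2 = 140.1 kmol.
Outlet amounts (n = n₀ + ν ξ):
  Q: 685.1 − 2(140.1) = 404.9
  R: 0 + 1(140.1) = 140.1
  P: 0 + 1(140.1) = 140.1
  U: 1324 (inert)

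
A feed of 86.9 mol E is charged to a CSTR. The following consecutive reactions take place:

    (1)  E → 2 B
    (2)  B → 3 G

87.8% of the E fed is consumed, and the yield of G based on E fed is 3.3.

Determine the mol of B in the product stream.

57 mol

Conversion of E: E consumed = 1ξ₁ = 0.878 × 86.9 → ξ₁ = 76.3 mol.
Yield of G: 3ξ₂ / 86.9 = 3.3 → ξ₂ = 95.59 mol.
Outlet amounts (n = n₀ + Σ ν·ξ):
  E: 86.9 − 1(76.3) = 10.6
  B: 0 + 2(76.3) − 1(95.59) = 57.01
  G: 0 + 3(95.59) = 286.8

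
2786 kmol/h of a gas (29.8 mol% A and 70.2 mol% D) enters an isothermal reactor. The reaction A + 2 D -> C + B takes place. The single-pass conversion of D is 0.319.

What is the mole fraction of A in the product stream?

0.209

D reacted = 0.319 × 1956 = 623.9 kmol/h; ν_D = −2, so ξ = 623.9/2 = 311.9 kmol/h.
Outlet amounts (n = n₀ + ν ξ):
  A: 830.2 − 1(311.9) = 518.3
  D: 1956 − 2(311.9) = 1332
  C: 0 + 1(311.9) = 311.9
  B: 0 + 1(311.9) = 311.9
Total out = 2474 kmol/h; y_A = 518.3 / 2474 = 0.2095.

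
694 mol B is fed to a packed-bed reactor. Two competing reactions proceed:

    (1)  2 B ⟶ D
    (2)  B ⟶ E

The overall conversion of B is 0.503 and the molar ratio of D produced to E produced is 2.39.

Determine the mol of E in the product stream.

Conversion of B: B consumed = 0.503 × 694 = 349.1 mol = 2ξ₁ + 1ξ₂.
Selectivity: 1ξ₁ / (1ξ₂) = 2.39 → ξ₁ = 2.39 ξ₂.
Substitute: (2·2.39 + 1) ξ₂ = 349.1 → ξ₂ = 60.39 mol, ξ₁ = 144.3 mol.
Outlet amounts (n = n₀ + Σ ν·ξ):
  B: 694 − 2(144.3) − 1(60.39) = 344.9
  D: 0 + 1(144.3) = 144.3
  E: 0 + 1(60.39) = 60.39

60.4 mol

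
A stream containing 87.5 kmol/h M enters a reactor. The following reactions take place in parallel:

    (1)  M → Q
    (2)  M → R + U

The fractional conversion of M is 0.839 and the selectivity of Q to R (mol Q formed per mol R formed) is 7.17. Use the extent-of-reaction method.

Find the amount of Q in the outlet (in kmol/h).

64.4 kmol/h

Conversion of M: M consumed = 0.839 × 87.5 = 73.41 kmol/h = 1ξ₁ + 1ξ₂.
Selectivity: 1ξ₁ / (1ξ₂) = 7.17 → ξ₁ = 7.17 ξ₂.
Substitute: (1·7.17 + 1) ξ₂ = 73.41 → ξ₂ = 8.986 kmol/h, ξ₁ = 64.43 kmol/h.
Outlet amounts (n = n₀ + Σ ν·ξ):
  M: 87.5 − 1(64.43) − 1(8.986) = 14.09
  Q: 0 + 1(64.43) = 64.43
  R: 0 + 1(8.986) = 8.986
  U: 0 + 1(8.986) = 8.986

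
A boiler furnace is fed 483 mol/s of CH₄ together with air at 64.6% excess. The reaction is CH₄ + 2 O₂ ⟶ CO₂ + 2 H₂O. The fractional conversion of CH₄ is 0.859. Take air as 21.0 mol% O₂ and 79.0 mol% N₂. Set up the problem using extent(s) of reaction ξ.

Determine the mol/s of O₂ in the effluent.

Stoichiometric O₂ = 2 × 483 = 966 mol/s; O₂ fed = 966 × 1.646 = 1590 mol/s.
N₂ fed = 1590 × 79/21 = 5982 mol/s.
Fuel reacted = 0.859 × 483 → ξ = 414.9 mol/s.
Outlet (n = n₀ + ν ξ):
  CH₄: 483 − 1(414.9) = 68.1
  O₂: 1590 − 2(414.9) = 760.2
  N₂: 5982 (inert)
  CO₂: 0 + 1(414.9) = 414.9
  H₂O: 0 + 2(414.9) = 829.8

760 mol/s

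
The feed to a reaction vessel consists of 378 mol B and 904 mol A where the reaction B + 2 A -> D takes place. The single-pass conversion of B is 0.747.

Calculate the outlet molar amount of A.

339 mol

B reacted = 0.747 × 378 = 282.4 mol; ν_B = −1, so ξ = 282.4/1 = 282.4 mol.
Outlet amounts (n = n₀ + ν ξ):
  B: 378 − 1(282.4) = 95.63
  A: 904 − 2(282.4) = 339.3
  D: 0 + 1(282.4) = 282.4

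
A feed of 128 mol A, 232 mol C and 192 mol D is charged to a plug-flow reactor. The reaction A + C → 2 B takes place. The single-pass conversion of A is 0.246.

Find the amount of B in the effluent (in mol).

63 mol

A reacted = 0.246 × 128 = 31.49 mol; ν_A = −1, so ξ = 31.49/1 = 31.49 mol.
Outlet amounts (n = n₀ + ν ξ):
  A: 128 − 1(31.49) = 96.51
  C: 232 − 1(31.49) = 200.5
  B: 0 + 2(31.49) = 62.98
  D: 192 (inert)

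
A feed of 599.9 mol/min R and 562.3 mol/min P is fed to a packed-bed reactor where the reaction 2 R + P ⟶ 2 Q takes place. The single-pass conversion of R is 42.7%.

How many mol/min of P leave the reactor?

R reacted = 0.427 × 599.9 = 256.2 mol/min; ν_R = −2, so ξ = 256.2/2 = 128.1 mol/min.
Outlet amounts (n = n₀ + ν ξ):
  R: 599.9 − 2(128.1) = 343.7
  P: 562.3 − 1(128.1) = 434.2
  Q: 0 + 2(128.1) = 256.2

434 mol/min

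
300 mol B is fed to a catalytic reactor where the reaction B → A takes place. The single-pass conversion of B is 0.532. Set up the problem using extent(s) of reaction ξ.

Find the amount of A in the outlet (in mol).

160 mol

B reacted = 0.532 × 300 = 159.6 mol; ν_B = −1, so ξ = 159.6/1 = 159.6 mol.
Outlet amounts (n = n₀ + ν ξ):
  B: 300 − 1(159.6) = 140.4
  A: 0 + 1(159.6) = 159.6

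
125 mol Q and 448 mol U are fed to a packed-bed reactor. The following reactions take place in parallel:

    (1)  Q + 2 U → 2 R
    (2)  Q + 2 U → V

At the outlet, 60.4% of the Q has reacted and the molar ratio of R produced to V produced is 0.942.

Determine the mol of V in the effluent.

51.3 mol

Conversion of Q: Q consumed = 0.604 × 125 = 75.5 mol = 1ξ₁ + 1ξ₂.
Selectivity: 2ξ₁ / (1ξ₂) = 0.942 → ξ₁ = 0.471 ξ₂.
Substitute: (1·0.471 + 1) ξ₂ = 75.5 → ξ₂ = 51.33 mol, ξ₁ = 24.17 mol.
Outlet amounts (n = n₀ + Σ ν·ξ):
  Q: 125 − 1(24.17) − 1(51.33) = 49.5
  U: 448 − 2(24.17) − 2(51.33) = 297
  R: 0 + 2(24.17) = 48.35
  V: 0 + 1(51.33) = 51.33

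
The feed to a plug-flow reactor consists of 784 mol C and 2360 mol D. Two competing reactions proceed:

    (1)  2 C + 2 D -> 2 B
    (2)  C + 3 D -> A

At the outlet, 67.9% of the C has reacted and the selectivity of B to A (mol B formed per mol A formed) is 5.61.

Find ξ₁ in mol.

ξ₁ = 226 mol

Conversion of C: C consumed = 0.679 × 784 = 532.3 mol = 2ξ₁ + 1ξ₂.
Selectivity: 2ξ₁ / (1ξ₂) = 5.61 → ξ₁ = 2.805 ξ₂.
Substitute: (2·2.805 + 1) ξ₂ = 532.3 → ξ₂ = 80.53 mol, ξ₁ = 225.9 mol.
Outlet amounts (n = n₀ + Σ ν·ξ):
  C: 784 − 2(225.9) − 1(80.53) = 251.7
  D: 2360 − 2(225.9) − 3(80.53) = 1667
  B: 0 + 2(225.9) = 451.8
  A: 0 + 1(80.53) = 80.53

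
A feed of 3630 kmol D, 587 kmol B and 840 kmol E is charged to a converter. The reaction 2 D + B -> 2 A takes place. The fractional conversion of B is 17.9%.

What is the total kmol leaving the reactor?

B reacted = 0.179 × 587 = 105.1 kmol; ν_B = −1, so ξ = 105.1/1 = 105.1 kmol.
Outlet amounts (n = n₀ + ν ξ):
  D: 3630 − 2(105.1) = 3420
  B: 587 − 1(105.1) = 481.9
  A: 0 + 2(105.1) = 210.1
  E: 840 (inert)
Total out = 3420 + 481.9 + 210.1 + 840 = 4952 kmol.

4950 kmol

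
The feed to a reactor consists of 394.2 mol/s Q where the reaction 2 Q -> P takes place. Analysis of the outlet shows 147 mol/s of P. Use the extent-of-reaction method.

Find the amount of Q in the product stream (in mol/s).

For P: n = n₀ + 1ξ → 147 = 0 + 1ξ, giving ξ = 147 mol/s.
Outlet amounts (n = n₀ + ν ξ):
  Q: 394.2 − 2(147) = 100.2
  P: 0 + 1(147) = 147

100 mol/s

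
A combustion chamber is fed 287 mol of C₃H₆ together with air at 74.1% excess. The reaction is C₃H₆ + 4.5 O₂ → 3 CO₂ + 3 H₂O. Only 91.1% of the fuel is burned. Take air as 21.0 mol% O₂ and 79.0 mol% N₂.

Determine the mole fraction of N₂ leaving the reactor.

0.76

Stoichiometric O₂ = 4.5 × 287 = 1292 mol; O₂ fed = 1292 × 1.741 = 2249 mol.
N₂ fed = 2249 × 79/21 = 8459 mol.
Fuel reacted = 0.911 × 287 → ξ = 261.5 mol.
Outlet (n = n₀ + ν ξ):
  C₃H₆: 287 − 1(261.5) = 25.54
  O₂: 2249 − 4.5(261.5) = 1072
  N₂: 8459 (inert)
  CO₂: 0 + 3(261.5) = 784.4
  H₂O: 0 + 3(261.5) = 784.4
Total out = 11120 mol; y_N₂ = 8459 / 11120 = 0.7603.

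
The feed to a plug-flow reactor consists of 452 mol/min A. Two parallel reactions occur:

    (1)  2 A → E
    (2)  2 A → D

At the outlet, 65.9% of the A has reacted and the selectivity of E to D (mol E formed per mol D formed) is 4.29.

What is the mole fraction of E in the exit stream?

Conversion of A: A consumed = 0.659 × 452 = 297.9 mol/min = 2ξ₁ + 2ξ₂.
Selectivity: 1ξ₁ / (1ξ₂) = 4.29 → ξ₁ = 4.29 ξ₂.
Substitute: (2·4.29 + 2) ξ₂ = 297.9 → ξ₂ = 28.15 mol/min, ξ₁ = 120.8 mol/min.
Outlet amounts (n = n₀ + Σ ν·ξ):
  A: 452 − 2(120.8) − 2(28.15) = 154.1
  E: 0 + 1(120.8) = 120.8
  D: 0 + 1(28.15) = 28.15
Total out = 303.1 mol/min; y_E = 120.8 / 303.1 = 0.3985.

0.399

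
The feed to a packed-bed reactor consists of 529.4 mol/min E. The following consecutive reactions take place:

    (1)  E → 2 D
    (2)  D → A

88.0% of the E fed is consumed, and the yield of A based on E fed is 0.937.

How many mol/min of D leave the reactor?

Conversion of E: E consumed = 1ξ₁ = 0.88 × 529.4 → ξ₁ = 465.9 mol/min.
Yield of A: 1ξ₂ / 529.4 = 0.937 → ξ₂ = 496 mol/min.
Outlet amounts (n = n₀ + Σ ν·ξ):
  E: 529.4 − 1(465.9) = 63.53
  D: 0 + 2(465.9) − 1(496) = 435.7
  A: 0 + 1(496) = 496

436 mol/min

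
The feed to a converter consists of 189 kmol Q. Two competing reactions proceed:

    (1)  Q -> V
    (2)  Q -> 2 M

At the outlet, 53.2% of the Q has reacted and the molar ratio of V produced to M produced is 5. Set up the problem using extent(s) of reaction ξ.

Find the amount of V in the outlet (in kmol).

Conversion of Q: Q consumed = 0.532 × 189 = 100.5 kmol = 1ξ₁ + 1ξ₂.
Selectivity: 1ξ₁ / (2ξ₂) = 5 → ξ₁ = 10 ξ₂.
Substitute: (1·10 + 1) ξ₂ = 100.5 → ξ₂ = 9.141 kmol, ξ₁ = 91.41 kmol.
Outlet amounts (n = n₀ + Σ ν·ξ):
  Q: 189 − 1(91.41) − 1(9.141) = 88.45
  V: 0 + 1(91.41) = 91.41
  M: 0 + 2(9.141) = 18.28

91.4 kmol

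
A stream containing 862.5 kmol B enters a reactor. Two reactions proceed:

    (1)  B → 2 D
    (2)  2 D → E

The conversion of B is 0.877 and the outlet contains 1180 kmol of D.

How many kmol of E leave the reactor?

166 kmol

Conversion of B: B consumed = 1ξ₁ = 0.877 × 862.5 → ξ₁ = 756.4 kmol.
D balance: n_D = 0 + 2ξ₁ − 2ξ₂ = 1180 → ξ₂ = (2·756.4 − 1180)/2 = 166.4 kmol.
Outlet amounts (n = n₀ + Σ ν·ξ):
  B: 862.5 − 1(756.4) = 106.1
  D: 0 + 2(756.4) − 2(166.4) = 1180
  E: 0 + 1(166.4) = 166.4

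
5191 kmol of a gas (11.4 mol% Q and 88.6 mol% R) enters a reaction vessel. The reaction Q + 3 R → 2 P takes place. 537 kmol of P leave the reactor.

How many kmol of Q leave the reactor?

For P: n = n₀ + 2ξ → 537 = 0 + 2ξ, giving ξ = 268.5 kmol.
Outlet amounts (n = n₀ + ν ξ):
  Q: 591.8 − 1(268.5) = 323.3
  R: 4599 − 3(268.5) = 3794
  P: 0 + 2(268.5) = 537

323 kmol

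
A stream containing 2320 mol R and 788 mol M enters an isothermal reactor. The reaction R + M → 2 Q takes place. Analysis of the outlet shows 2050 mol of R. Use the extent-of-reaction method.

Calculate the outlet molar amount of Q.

540 mol

For R: n = n₀ − 1ξ → 2050 = 2320 − 1ξ, giving ξ = 270 mol.
Outlet amounts (n = n₀ + ν ξ):
  R: 2320 − 1(270) = 2050
  M: 788 − 1(270) = 518
  Q: 0 + 2(270) = 540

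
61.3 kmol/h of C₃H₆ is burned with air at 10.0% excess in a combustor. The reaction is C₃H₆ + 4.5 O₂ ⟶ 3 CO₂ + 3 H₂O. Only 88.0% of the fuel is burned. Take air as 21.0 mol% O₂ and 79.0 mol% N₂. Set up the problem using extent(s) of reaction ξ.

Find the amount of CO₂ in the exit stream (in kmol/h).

Stoichiometric O₂ = 4.5 × 61.3 = 275.8 kmol/h; O₂ fed = 275.8 × 1.100 = 303.4 kmol/h.
N₂ fed = 303.4 × 79/21 = 1141 kmol/h.
Fuel reacted = 0.88 × 61.3 → ξ = 53.94 kmol/h.
Outlet (n = n₀ + ν ξ):
  C₃H₆: 61.3 − 1(53.94) = 7.356
  O₂: 303.4 − 4.5(53.94) = 60.69
  N₂: 1141 (inert)
  CO₂: 0 + 3(53.94) = 161.8
  H₂O: 0 + 3(53.94) = 161.8

162 kmol/h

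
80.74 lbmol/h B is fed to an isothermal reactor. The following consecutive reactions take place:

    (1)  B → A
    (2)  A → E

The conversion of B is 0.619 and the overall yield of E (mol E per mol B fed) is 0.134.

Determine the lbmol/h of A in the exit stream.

39.2 lbmol/h

Conversion of B: B consumed = 1ξ₁ = 0.619 × 80.74 → ξ₁ = 49.98 lbmol/h.
Yield of E: 1ξ₂ / 80.74 = 0.134 → ξ₂ = 10.82 lbmol/h.
Outlet amounts (n = n₀ + Σ ν·ξ):
  B: 80.74 − 1(49.98) = 30.76
  A: 0 + 1(49.98) − 1(10.82) = 39.16
  E: 0 + 1(10.82) = 10.82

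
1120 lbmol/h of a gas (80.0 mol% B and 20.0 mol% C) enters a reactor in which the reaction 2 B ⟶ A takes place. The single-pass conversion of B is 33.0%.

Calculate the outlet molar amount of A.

B reacted = 0.33 × 896 = 295.7 lbmol/h; ν_B = −2, so ξ = 295.7/2 = 147.8 lbmol/h.
Outlet amounts (n = n₀ + ν ξ):
  B: 896 − 2(147.8) = 600.3
  A: 0 + 1(147.8) = 147.8
  C: 224 (inert)

148 lbmol/h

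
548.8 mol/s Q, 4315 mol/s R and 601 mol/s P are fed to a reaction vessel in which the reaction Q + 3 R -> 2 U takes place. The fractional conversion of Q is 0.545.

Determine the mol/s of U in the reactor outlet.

Q reacted = 0.545 × 548.8 = 299.1 mol/s; ν_Q = −1, so ξ = 299.1/1 = 299.1 mol/s.
Outlet amounts (n = n₀ + ν ξ):
  Q: 548.8 − 1(299.1) = 249.7
  R: 4315 − 3(299.1) = 3418
  U: 0 + 2(299.1) = 598.2
  P: 601 (inert)

598 mol/s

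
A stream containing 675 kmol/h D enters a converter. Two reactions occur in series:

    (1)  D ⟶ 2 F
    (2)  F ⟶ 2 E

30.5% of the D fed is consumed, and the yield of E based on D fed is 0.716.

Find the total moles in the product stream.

Conversion of D: D consumed = 1ξ₁ = 0.305 × 675 → ξ₁ = 205.9 kmol/h.
Yield of E: 2ξ₂ / 675 = 0.716 → ξ₂ = 241.6 kmol/h.
Outlet amounts (n = n₀ + Σ ν·ξ):
  D: 675 − 1(205.9) = 469.1
  F: 0 + 2(205.9) − 1(241.6) = 170.1
  E: 0 + 2(241.6) = 483.3
Total out = 469.1 + 170.1 + 483.3 = 1123 kmol/h.

1120 kmol/h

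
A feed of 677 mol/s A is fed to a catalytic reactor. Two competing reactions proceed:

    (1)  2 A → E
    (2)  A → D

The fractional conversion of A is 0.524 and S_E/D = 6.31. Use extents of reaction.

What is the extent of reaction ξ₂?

Conversion of A: A consumed = 0.524 × 677 = 354.7 mol/s = 2ξ₁ + 1ξ₂.
Selectivity: 1ξ₁ / (1ξ₂) = 6.31 → ξ₁ = 6.31 ξ₂.
Substitute: (2·6.31 + 1) ξ₂ = 354.7 → ξ₂ = 26.05 mol/s, ξ₁ = 164.4 mol/s.
Outlet amounts (n = n₀ + Σ ν·ξ):
  A: 677 − 2(164.4) − 1(26.05) = 322.3
  E: 0 + 1(164.4) = 164.4
  D: 0 + 1(26.05) = 26.05

ξ₂ = 26 mol/s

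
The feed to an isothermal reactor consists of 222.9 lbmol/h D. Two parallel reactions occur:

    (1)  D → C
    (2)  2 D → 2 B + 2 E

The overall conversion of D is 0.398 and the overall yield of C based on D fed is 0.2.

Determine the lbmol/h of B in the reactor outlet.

44.1 lbmol/h

Yield of C: 1ξ₁ / 222.9 = 0.2 → ξ₁ = 44.58 lbmol/h.
Conversion of D: 1ξ₁ + 2ξ₂ = 0.398 × 222.9 = 88.71 → ξ₂ = 22.07 lbmol/h.
Outlet amounts (n = n₀ + Σ ν·ξ):
  D: 222.9 − 1(44.58) − 2(22.07) = 134.2
  C: 0 + 1(44.58) = 44.58
  B: 0 + 2(22.07) = 44.13
  E: 0 + 2(22.07) = 44.13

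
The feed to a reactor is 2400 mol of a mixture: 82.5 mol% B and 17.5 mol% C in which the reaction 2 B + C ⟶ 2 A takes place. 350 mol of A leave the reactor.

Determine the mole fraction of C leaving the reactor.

For A: n = n₀ + 2ξ → 350 = 0 + 2ξ, giving ξ = 175 mol.
Outlet amounts (n = n₀ + ν ξ):
  B: 1980 − 2(175) = 1630
  C: 420 − 1(175) = 245
  A: 0 + 2(175) = 350
Total out = 2225 mol; y_C = 245 / 2225 = 0.1101.

0.11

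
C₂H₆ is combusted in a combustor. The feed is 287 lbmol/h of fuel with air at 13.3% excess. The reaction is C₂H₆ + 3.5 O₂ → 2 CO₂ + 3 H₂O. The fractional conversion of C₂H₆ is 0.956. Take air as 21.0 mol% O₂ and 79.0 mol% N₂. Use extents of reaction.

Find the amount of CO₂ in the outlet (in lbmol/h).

549 lbmol/h

Stoichiometric O₂ = 3.5 × 287 = 1004 lbmol/h; O₂ fed = 1004 × 1.133 = 1138 lbmol/h.
N₂ fed = 1138 × 79/21 = 4281 lbmol/h.
Fuel reacted = 0.956 × 287 → ξ = 274.4 lbmol/h.
Outlet (n = n₀ + ν ξ):
  C₂H₆: 287 − 1(274.4) = 12.63
  O₂: 1138 − 3.5(274.4) = 177.8
  N₂: 4281 (inert)
  CO₂: 0 + 2(274.4) = 548.7
  H₂O: 0 + 3(274.4) = 823.1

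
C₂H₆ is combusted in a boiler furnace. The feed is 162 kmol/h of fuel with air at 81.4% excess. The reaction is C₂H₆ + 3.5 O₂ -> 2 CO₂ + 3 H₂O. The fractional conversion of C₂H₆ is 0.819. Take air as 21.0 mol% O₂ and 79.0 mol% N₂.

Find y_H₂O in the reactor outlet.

Stoichiometric O₂ = 3.5 × 162 = 567 kmol/h; O₂ fed = 567 × 1.814 = 1029 kmol/h.
N₂ fed = 1029 × 79/21 = 3869 kmol/h.
Fuel reacted = 0.819 × 162 → ξ = 132.7 kmol/h.
Outlet (n = n₀ + ν ξ):
  C₂H₆: 162 − 1(132.7) = 29.32
  O₂: 1029 − 3.5(132.7) = 564.2
  N₂: 3869 (inert)
  CO₂: 0 + 2(132.7) = 265.4
  H₂O: 0 + 3(132.7) = 398
Total out = 5126 kmol/h; y_H₂O = 398 / 5126 = 0.07765.

0.0776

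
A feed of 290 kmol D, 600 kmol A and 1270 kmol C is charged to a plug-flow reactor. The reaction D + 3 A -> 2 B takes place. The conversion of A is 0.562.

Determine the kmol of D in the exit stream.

178 kmol

A reacted = 0.562 × 600 = 337.2 kmol; ν_A = −3, so ξ = 337.2/3 = 112.4 kmol.
Outlet amounts (n = n₀ + ν ξ):
  D: 290 − 1(112.4) = 177.6
  A: 600 − 3(112.4) = 262.8
  B: 0 + 2(112.4) = 224.8
  C: 1270 (inert)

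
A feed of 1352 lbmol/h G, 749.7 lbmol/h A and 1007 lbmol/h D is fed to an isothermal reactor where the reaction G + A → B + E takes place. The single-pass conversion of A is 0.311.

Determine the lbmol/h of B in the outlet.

233 lbmol/h

A reacted = 0.311 × 749.7 = 233.2 lbmol/h; ν_A = −1, so ξ = 233.2/1 = 233.2 lbmol/h.
Outlet amounts (n = n₀ + ν ξ):
  G: 1352 − 1(233.2) = 1119
  A: 749.7 − 1(233.2) = 516.5
  B: 0 + 1(233.2) = 233.2
  E: 0 + 1(233.2) = 233.2
  D: 1007 (inert)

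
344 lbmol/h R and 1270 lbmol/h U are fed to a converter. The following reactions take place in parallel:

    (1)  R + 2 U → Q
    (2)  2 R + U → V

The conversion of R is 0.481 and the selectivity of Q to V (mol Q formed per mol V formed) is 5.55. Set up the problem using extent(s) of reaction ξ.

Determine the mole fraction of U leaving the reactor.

0.757

Conversion of R: R consumed = 0.481 × 344 = 165.5 lbmol/h = 1ξ₁ + 2ξ₂.
Selectivity: 1ξ₁ / (1ξ₂) = 5.55 → ξ₁ = 5.55 ξ₂.
Substitute: (1·5.55 + 2) ξ₂ = 165.5 → ξ₂ = 21.92 lbmol/h, ξ₁ = 121.6 lbmol/h.
Outlet amounts (n = n₀ + Σ ν·ξ):
  R: 344 − 1(121.6) − 2(21.92) = 178.5
  U: 1270 − 2(121.6) − 1(21.92) = 1005
  Q: 0 + 1(121.6) = 121.6
  V: 0 + 1(21.92) = 21.92
Total out = 1327 lbmol/h; y_U = 1005 / 1327 = 0.7573.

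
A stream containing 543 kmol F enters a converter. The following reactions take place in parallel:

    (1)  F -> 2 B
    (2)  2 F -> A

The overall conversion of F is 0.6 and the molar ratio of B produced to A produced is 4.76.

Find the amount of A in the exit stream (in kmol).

Conversion of F: F consumed = 0.6 × 543 = 325.8 kmol = 1ξ₁ + 2ξ₂.
Selectivity: 2ξ₁ / (1ξ₂) = 4.76 → ξ₁ = 2.38 ξ₂.
Substitute: (1·2.38 + 2) ξ₂ = 325.8 → ξ₂ = 74.38 kmol, ξ₁ = 177 kmol.
Outlet amounts (n = n₀ + Σ ν·ξ):
  F: 543 − 1(177) − 2(74.38) = 217.2
  B: 0 + 2(177) = 354.1
  A: 0 + 1(74.38) = 74.38

74.4 kmol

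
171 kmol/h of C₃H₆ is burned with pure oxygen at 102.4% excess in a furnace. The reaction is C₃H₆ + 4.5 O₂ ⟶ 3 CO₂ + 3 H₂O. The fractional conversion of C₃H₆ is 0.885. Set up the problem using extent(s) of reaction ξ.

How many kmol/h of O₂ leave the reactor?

Stoichiometric O₂ = 4.5 × 171 = 769.5 kmol/h; O₂ fed = 769.5 × 2.024 = 1557 kmol/h.
Fuel reacted = 0.885 × 171 → ξ = 151.3 kmol/h.
Outlet (n = n₀ + ν ξ):
  C₃H₆: 171 − 1(151.3) = 19.66
  O₂: 1557 − 4.5(151.3) = 876.5
  CO₂: 0 + 3(151.3) = 454
  H₂O: 0 + 3(151.3) = 454

876 kmol/h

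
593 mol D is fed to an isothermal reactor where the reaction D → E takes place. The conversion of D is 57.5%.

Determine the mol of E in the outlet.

341 mol

D reacted = 0.575 × 593 = 341 mol; ν_D = −1, so ξ = 341/1 = 341 mol.
Outlet amounts (n = n₀ + ν ξ):
  D: 593 − 1(341) = 252
  E: 0 + 1(341) = 341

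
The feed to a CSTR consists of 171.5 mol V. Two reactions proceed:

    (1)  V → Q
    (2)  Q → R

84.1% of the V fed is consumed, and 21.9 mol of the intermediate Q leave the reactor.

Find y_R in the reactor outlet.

0.713

Conversion of V: V consumed = 1ξ₁ = 0.841 × 171.5 → ξ₁ = 144.2 mol.
Q balance: n_Q = 0 + 1ξ₁ − 1ξ₂ = 21.9 → ξ₂ = (1·144.2 − 21.9)/1 = 122.3 mol.
Outlet amounts (n = n₀ + Σ ν·ξ):
  V: 171.5 − 1(144.2) = 27.27
  Q: 0 + 1(144.2) − 1(122.3) = 21.9
  R: 0 + 1(122.3) = 122.3
Total out = 171.5 mol; y_R = 122.3 / 171.5 = 0.7133.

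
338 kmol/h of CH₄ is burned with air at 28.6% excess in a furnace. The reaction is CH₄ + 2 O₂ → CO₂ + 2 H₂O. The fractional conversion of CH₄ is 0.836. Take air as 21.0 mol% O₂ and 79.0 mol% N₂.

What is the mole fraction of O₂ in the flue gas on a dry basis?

0.0777

Stoichiometric O₂ = 2 × 338 = 676 kmol/h; O₂ fed = 676 × 1.286 = 869.3 kmol/h.
N₂ fed = 869.3 × 79/21 = 3270 kmol/h.
Fuel reacted = 0.836 × 338 → ξ = 282.6 kmol/h.
Outlet (n = n₀ + ν ξ):
  CH₄: 338 − 1(282.6) = 55.43
  O₂: 869.3 − 2(282.6) = 304.2
  N₂: 3270 (inert)
  CO₂: 0 + 1(282.6) = 282.6
  H₂O: 0 + 2(282.6) = 565.1
Dry total = 3913 kmol/h; y_O₂ (dry) = 304.2 / 3913 = 0.07775.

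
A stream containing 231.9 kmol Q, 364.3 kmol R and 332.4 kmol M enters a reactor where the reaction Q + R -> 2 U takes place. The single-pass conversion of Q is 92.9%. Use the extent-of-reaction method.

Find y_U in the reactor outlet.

0.464

Q reacted = 0.929 × 231.9 = 215.4 kmol; ν_Q = −1, so ξ = 215.4/1 = 215.4 kmol.
Outlet amounts (n = n₀ + ν ξ):
  Q: 231.9 − 1(215.4) = 16.46
  R: 364.3 − 1(215.4) = 148.9
  U: 0 + 2(215.4) = 430.9
  M: 332.4 (inert)
Total out = 928.6 kmol; y_U = 430.9 / 928.6 = 0.464.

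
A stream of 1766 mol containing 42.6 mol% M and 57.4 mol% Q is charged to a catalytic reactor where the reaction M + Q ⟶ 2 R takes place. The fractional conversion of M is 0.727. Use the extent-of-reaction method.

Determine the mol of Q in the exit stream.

M reacted = 0.727 × 752.3 = 546.9 mol; ν_M = −1, so ξ = 546.9/1 = 546.9 mol.
Outlet amounts (n = n₀ + ν ξ):
  M: 752.3 − 1(546.9) = 205.4
  Q: 1014 − 1(546.9) = 466.8
  R: 0 + 2(546.9) = 1094

467 mol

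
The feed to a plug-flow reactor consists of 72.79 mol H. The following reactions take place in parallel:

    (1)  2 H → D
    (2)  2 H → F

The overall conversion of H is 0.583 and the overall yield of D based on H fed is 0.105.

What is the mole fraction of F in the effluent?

0.263

Yield of D: 1ξ₁ / 72.79 = 0.105 → ξ₁ = 7.643 mol.
Conversion of H: 2ξ₁ + 2ξ₂ = 0.583 × 72.79 = 42.44 → ξ₂ = 13.58 mol.
Outlet amounts (n = n₀ + Σ ν·ξ):
  H: 72.79 − 2(7.643) − 2(13.58) = 30.35
  D: 0 + 1(7.643) = 7.643
  F: 0 + 1(13.58) = 13.58
Total out = 51.57 mol; y_F = 13.58 / 51.57 = 0.2632.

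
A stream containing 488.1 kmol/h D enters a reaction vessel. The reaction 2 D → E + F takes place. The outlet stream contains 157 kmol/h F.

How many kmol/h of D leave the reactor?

174 kmol/h

For F: n = n₀ + 1ξ → 157 = 0 + 1ξ, giving ξ = 157 kmol/h.
Outlet amounts (n = n₀ + ν ξ):
  D: 488.1 − 2(157) = 174.1
  E: 0 + 1(157) = 157
  F: 0 + 1(157) = 157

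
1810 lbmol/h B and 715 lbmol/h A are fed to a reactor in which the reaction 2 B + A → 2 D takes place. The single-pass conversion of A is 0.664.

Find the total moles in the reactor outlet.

A reacted = 0.664 × 715 = 474.8 lbmol/h; ν_A = −1, so ξ = 474.8/1 = 474.8 lbmol/h.
Outlet amounts (n = n₀ + ν ξ):
  B: 1810 − 2(474.8) = 860.5
  A: 715 − 1(474.8) = 240.2
  D: 0 + 2(474.8) = 949.5
Total out = 860.5 + 240.2 + 949.5 = 2050 lbmol/h.

2050 lbmol/h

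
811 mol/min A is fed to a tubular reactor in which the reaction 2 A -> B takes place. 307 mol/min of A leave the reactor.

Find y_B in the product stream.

For A: n = n₀ − 2ξ → 307 = 811 − 2ξ, giving ξ = 252 mol/min.
Outlet amounts (n = n₀ + ν ξ):
  A: 811 − 2(252) = 307
  B: 0 + 1(252) = 252
Total out = 559 mol/min; y_B = 252 / 559 = 0.4508.

0.451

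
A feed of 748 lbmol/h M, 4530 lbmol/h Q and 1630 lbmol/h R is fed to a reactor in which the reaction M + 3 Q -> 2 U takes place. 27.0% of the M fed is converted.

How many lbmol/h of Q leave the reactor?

3920 lbmol/h

M reacted = 0.27 × 748 = 202 lbmol/h; ν_M = −1, so ξ = 202/1 = 202 lbmol/h.
Outlet amounts (n = n₀ + ν ξ):
  M: 748 − 1(202) = 546
  Q: 4530 − 3(202) = 3924
  U: 0 + 2(202) = 403.9
  R: 1630 (inert)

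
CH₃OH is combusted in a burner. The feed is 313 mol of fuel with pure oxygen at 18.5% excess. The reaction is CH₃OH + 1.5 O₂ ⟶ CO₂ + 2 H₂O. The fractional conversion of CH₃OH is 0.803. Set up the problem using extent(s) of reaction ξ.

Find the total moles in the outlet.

995 mol

Stoichiometric O₂ = 1.5 × 313 = 469.5 mol; O₂ fed = 469.5 × 1.185 = 556.4 mol.
Fuel reacted = 0.803 × 313 → ξ = 251.3 mol.
Outlet (n = n₀ + ν ξ):
  CH₃OH: 313 − 1(251.3) = 61.66
  O₂: 556.4 − 1.5(251.3) = 179.3
  CO₂: 0 + 1(251.3) = 251.3
  H₂O: 0 + 2(251.3) = 502.7
Total out = 61.66 + 179.3 + 251.3 + 502.7 = 995 mol.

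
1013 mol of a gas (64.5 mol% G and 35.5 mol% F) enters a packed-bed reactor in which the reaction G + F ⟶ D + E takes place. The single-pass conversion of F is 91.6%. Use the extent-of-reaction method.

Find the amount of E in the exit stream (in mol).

329 mol

F reacted = 0.916 × 359.6 = 329.4 mol; ν_F = −1, so ξ = 329.4/1 = 329.4 mol.
Outlet amounts (n = n₀ + ν ξ):
  G: 653.4 − 1(329.4) = 324
  F: 359.6 − 1(329.4) = 30.21
  D: 0 + 1(329.4) = 329.4
  E: 0 + 1(329.4) = 329.4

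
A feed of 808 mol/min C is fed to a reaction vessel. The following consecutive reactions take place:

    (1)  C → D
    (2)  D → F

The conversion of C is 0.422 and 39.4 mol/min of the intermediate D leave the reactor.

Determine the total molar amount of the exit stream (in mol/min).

808 mol/min

Conversion of C: C consumed = 1ξ₁ = 0.422 × 808 → ξ₁ = 341 mol/min.
D balance: n_D = 0 + 1ξ₁ − 1ξ₂ = 39.4 → ξ₂ = (1·341 − 39.4)/1 = 301.6 mol/min.
Outlet amounts (n = n₀ + Σ ν·ξ):
  C: 808 − 1(341) = 467
  D: 0 + 1(341) − 1(301.6) = 39.4
  F: 0 + 1(301.6) = 301.6
Total out = 467 + 39.4 + 301.6 = 808 mol/min.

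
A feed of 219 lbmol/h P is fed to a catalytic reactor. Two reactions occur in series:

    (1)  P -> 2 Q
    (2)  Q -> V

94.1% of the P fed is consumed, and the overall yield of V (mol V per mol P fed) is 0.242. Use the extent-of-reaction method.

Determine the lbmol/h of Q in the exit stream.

Conversion of P: P consumed = 1ξ₁ = 0.941 × 219 → ξ₁ = 206.1 lbmol/h.
Yield of V: 1ξ₂ / 219 = 0.242 → ξ₂ = 53 lbmol/h.
Outlet amounts (n = n₀ + Σ ν·ξ):
  P: 219 − 1(206.1) = 12.92
  Q: 0 + 2(206.1) − 1(53) = 359.2
  V: 0 + 1(53) = 53

359 lbmol/h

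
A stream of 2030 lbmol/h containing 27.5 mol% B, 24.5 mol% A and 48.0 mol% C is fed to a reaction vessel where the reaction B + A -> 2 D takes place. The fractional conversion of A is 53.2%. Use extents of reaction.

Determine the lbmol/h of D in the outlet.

529 lbmol/h

A reacted = 0.532 × 497.4 = 264.6 lbmol/h; ν_A = −1, so ξ = 264.6/1 = 264.6 lbmol/h.
Outlet amounts (n = n₀ + ν ξ):
  B: 558.2 − 1(264.6) = 293.7
  A: 497.4 − 1(264.6) = 232.8
  D: 0 + 2(264.6) = 529.2
  C: 974.4 (inert)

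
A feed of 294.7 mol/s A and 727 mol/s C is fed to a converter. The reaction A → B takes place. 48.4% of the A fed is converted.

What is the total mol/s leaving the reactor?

A reacted = 0.484 × 294.7 = 142.6 mol/s; ν_A = −1, so ξ = 142.6/1 = 142.6 mol/s.
Outlet amounts (n = n₀ + ν ξ):
  A: 294.7 − 1(142.6) = 152.1
  B: 0 + 1(142.6) = 142.6
  C: 727 (inert)
Total out = 152.1 + 142.6 + 727 = 1022 mol/s.

1020 mol/s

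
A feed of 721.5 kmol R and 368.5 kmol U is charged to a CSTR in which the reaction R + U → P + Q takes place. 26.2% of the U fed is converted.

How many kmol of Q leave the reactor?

96.5 kmol

U reacted = 0.262 × 368.5 = 96.55 kmol; ν_U = −1, so ξ = 96.55/1 = 96.55 kmol.
Outlet amounts (n = n₀ + ν ξ):
  R: 721.5 − 1(96.55) = 625
  U: 368.5 − 1(96.55) = 272
  P: 0 + 1(96.55) = 96.55
  Q: 0 + 1(96.55) = 96.55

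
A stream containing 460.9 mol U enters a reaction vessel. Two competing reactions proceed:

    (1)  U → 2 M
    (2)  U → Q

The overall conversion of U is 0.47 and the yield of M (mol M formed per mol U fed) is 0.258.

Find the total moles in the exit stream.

520 mol

Yield of M: 2ξ₁ / 460.9 = 0.258 → ξ₁ = 59.46 mol.
Conversion of U: 1ξ₁ + 1ξ₂ = 0.47 × 460.9 = 216.6 → ξ₂ = 157.2 mol.
Outlet amounts (n = n₀ + Σ ν·ξ):
  U: 460.9 − 1(59.46) − 1(157.2) = 244.3
  M: 0 + 2(59.46) = 118.9
  Q: 0 + 1(157.2) = 157.2
Total out = 244.3 + 118.9 + 157.2 = 520.4 mol.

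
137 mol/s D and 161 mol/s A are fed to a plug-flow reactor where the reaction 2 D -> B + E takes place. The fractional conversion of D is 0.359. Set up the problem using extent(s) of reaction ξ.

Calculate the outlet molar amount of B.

D reacted = 0.359 × 137 = 49.18 mol/s; ν_D = −2, so ξ = 49.18/2 = 24.59 mol/s.
Outlet amounts (n = n₀ + ν ξ):
  D: 137 − 2(24.59) = 87.82
  B: 0 + 1(24.59) = 24.59
  E: 0 + 1(24.59) = 24.59
  A: 161 (inert)

24.6 mol/s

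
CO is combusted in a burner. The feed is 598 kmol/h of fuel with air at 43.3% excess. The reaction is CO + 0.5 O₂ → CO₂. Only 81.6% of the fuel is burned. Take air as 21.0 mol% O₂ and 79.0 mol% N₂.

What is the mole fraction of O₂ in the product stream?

Stoichiometric O₂ = 0.5 × 598 = 299 kmol/h; O₂ fed = 299 × 1.433 = 428.5 kmol/h.
N₂ fed = 428.5 × 79/21 = 1612 kmol/h.
Fuel reacted = 0.816 × 598 → ξ = 488 kmol/h.
Outlet (n = n₀ + ν ξ):
  CO: 598 − 1(488) = 110
  O₂: 428.5 − 0.5(488) = 184.5
  N₂: 1612 (inert)
  CO₂: 0 + 1(488) = 488
Total out = 2394 kmol/h; y_O₂ = 184.5 / 2394 = 0.07705.

0.077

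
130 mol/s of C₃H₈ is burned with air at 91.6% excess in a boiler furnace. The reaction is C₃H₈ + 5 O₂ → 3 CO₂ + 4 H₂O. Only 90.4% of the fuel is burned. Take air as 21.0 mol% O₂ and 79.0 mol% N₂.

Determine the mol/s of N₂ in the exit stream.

4690 mol/s

Stoichiometric O₂ = 5 × 130 = 650 mol/s; O₂ fed = 650 × 1.916 = 1245 mol/s.
N₂ fed = 1245 × 79/21 = 4685 mol/s.
Fuel reacted = 0.904 × 130 → ξ = 117.5 mol/s.
Outlet (n = n₀ + ν ξ):
  C₃H₈: 130 − 1(117.5) = 12.48
  O₂: 1245 − 5(117.5) = 657.8
  N₂: 4685 (inert)
  CO₂: 0 + 3(117.5) = 352.6
  H₂O: 0 + 4(117.5) = 470.1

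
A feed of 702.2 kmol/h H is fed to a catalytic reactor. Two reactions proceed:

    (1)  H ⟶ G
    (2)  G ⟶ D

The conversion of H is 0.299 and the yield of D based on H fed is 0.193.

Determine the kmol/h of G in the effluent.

Conversion of H: H consumed = 1ξ₁ = 0.299 × 702.2 → ξ₁ = 210 kmol/h.
Yield of D: 1ξ₂ / 702.2 = 0.193 → ξ₂ = 135.5 kmol/h.
Outlet amounts (n = n₀ + Σ ν·ξ):
  H: 702.2 − 1(210) = 492.2
  G: 0 + 1(210) − 1(135.5) = 74.43
  D: 0 + 1(135.5) = 135.5

74.4 kmol/h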